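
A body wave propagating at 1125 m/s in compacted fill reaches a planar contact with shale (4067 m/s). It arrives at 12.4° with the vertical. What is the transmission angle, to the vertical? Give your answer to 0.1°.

50.9°

Snell's law: sin θ₂ = (V₂/V₁)·sin θ₁ = (4067/1125)·sin 12.4° = 0.7763.
θ₂ = arcsin 0.7763 = 50.92° from the normal.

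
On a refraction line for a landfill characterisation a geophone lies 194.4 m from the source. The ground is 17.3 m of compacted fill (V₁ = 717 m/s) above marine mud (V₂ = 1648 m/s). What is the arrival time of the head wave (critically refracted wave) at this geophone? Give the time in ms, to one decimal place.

161.4 ms

t = x/V₂ + 2h·√(V₂²−V₁²)/(V₁V₂).
√(V₂²−V₁²) = √(1648²−717²) = 1483.9 m/s; delay term = 2·17.3·1483.9/(717·1648) = 0.04345 s.
t = 194.4/1648 + 0.04345 = 0.16141 s.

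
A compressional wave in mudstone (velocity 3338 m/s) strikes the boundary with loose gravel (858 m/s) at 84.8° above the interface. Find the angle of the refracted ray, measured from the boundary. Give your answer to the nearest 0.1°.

88.7°

Angle from the normal: 90° − 84.8° = 5.2°.
sin θ₁/V₁ = sin θ₂/V₂ ⇒ sin θ₂ = 858·sin 5.2°/3338 = 858·0.0906/3338 = 0.0233.
θ₂ = arcsin 0.0233 = 1.33° from the normal.
From the interface: 90° − 1.33° = 88.67°.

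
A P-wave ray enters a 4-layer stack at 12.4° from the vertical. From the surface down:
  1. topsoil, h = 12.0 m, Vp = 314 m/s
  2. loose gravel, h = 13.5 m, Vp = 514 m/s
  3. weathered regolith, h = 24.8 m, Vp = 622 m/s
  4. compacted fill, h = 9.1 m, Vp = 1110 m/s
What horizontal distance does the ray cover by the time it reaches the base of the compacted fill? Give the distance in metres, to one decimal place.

30.0 m

Apply Snell's law at each interface; in layer i the horizontal offset is hᵢ·tan θᵢ.
Layer 1: θ = 12.40°; offset = 12.0·tan 12.40° = 2.638 m.
Layer 2: sin θ = 514·sin 12.4°/314 = 0.3515, θ = 20.58°; offset = 13.5·tan 20.58° = 5.069 m.
Layer 3: sin θ = 622·sin 12.4°/314 = 0.4254, θ = 25.17°; offset = 24.8·tan 25.17° = 11.656 m.
Layer 4: sin θ = 1110·sin 12.4°/314 = 0.7591, θ = 49.38°; offset = 9.1·tan 49.38° = 10.611 m.
Σ offsets = 29.975 m.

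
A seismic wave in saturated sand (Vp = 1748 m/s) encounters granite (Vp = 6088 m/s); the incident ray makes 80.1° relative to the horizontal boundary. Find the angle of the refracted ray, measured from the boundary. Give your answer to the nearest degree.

Angle from the normal: 90° − 80.1° = 9.9°.
sin θ₁/V₁ = sin θ₂/V₂ ⇒ sin θ₂ = 6088·sin 9.9°/1748 = 6088·0.1719/1748 = 0.5988.
θ₂ = sin⁻¹(0.5988) = 36.78° (from vertical).
From the interface: 90° − 36.78° = 53.22°.

53°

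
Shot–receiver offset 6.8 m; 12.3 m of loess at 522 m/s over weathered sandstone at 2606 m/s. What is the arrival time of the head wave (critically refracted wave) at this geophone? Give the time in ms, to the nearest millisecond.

θ_c = arcsin(V₁/V₂) = arcsin(522/2606) = 11.55°, cos θ_c = 0.9797.
Intercept time tᵢ = 2h cos θ_c / V₁ = 2·12.3·0.9797/522 = 0.04617 s.
t = x/V₂ + tᵢ = 6.8/2606 + 0.04617 = 0.04878 s.

49 ms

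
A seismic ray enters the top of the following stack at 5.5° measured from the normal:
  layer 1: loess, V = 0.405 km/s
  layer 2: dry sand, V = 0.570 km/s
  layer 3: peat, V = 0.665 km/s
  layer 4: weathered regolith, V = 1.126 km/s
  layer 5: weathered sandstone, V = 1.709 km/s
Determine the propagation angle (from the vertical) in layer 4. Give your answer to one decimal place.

15.5°

Ray parameter p = sin 5.5° / 0.405 = 2.3666e-01 s/km.
sin θ_4 = p·V_4 = 2.3666e-01 × 1.126 = 0.2665.
θ_4 = 15.45° from the vertical.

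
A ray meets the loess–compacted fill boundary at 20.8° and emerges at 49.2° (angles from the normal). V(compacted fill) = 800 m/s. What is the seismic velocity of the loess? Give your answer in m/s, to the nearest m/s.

375 m/s

sin 20.8° = 0.3551; sin 49.2° = 0.7570.
V₁ = V₂·(sin θ₁/sin θ₂) = 800·(0.3551/0.7570) = 375.28 m/s.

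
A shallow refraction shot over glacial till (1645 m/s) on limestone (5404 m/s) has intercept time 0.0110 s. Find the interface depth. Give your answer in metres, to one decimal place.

θ_c = arcsin(1645/5404) = 17.72°; cos θ_c = 0.9525.
tᵢ = 2h cos θ_c/V₁ ⇒ h = tᵢ·V₁/(2 cos θ_c) = 0.011·1645/(2·0.9525) = 9.50 m.

9.5 m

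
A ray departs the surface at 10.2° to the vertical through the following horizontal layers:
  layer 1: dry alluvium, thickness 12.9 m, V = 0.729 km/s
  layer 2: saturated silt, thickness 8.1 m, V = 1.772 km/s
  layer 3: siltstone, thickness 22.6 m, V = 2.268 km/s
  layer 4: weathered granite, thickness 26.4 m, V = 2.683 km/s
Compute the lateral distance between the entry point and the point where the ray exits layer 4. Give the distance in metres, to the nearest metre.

44 m

Ray parameter p = sin 10.2° / 0.729 km/s = 2.4291e-01 s/km.
Layer 1: θ = 10.20°; offset = 12.9·tan 10.20° = 2.321 m.
Layer 2: sin θ = p·1.772 = 0.4304 → θ = 25.50°; offset = 8.1·tan 25.50° = 3.863 m.
Layer 3: sin θ = p·2.268 = 0.5509 → θ = 33.43°; offset = 22.6·tan 33.43° = 14.919 m.
Layer 4: sin θ = p·2.683 = 0.6517 → θ = 40.67°; offset = 26.4·tan 40.67° = 22.686 m.
Summing the layer offsets gives 43.789 m.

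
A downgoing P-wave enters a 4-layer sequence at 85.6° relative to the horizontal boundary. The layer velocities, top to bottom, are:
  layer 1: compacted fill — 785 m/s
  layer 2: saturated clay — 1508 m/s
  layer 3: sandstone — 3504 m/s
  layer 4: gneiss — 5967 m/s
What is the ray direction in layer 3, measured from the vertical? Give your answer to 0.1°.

From the normal: θ₁ = 90° − 85.6° = 4.4°.
Ray parameter p = sin 4.4° / 785 = 9.7731e-05 s/m.
sin θ_3 = p·V_3 = 9.7731e-05 × 3504 = 0.3425.
θ_3 = 20.03° from the vertical.

20.0°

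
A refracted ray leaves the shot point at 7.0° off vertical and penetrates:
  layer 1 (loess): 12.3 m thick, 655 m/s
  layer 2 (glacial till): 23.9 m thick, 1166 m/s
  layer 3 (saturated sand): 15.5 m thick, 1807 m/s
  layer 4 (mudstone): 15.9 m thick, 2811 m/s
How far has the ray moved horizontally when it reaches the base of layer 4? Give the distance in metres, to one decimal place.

22.1 m

Apply Snell's law at each interface; in layer i the horizontal offset is hᵢ·tan θᵢ.
Layer 1: θ = 7.00°; offset = 12.3·tan 7.00° = 1.510 m.
Layer 2: sin θ = 1166·sin 7.0°/655 = 0.2169, θ = 12.53°; offset = 23.9·tan 12.53° = 5.312 m.
Layer 3: sin θ = 1807·sin 7.0°/655 = 0.3362, θ = 19.65°; offset = 15.5·tan 19.65° = 5.533 m.
Layer 4: sin θ = 2811·sin 7.0°/655 = 0.5230, θ = 31.53°; offset = 15.9·tan 31.53° = 9.757 m.
Summing the layer offsets gives 22.112 m.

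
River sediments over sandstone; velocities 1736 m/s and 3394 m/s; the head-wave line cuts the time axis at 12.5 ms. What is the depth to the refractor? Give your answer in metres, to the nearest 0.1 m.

12.6 m

θ_c = arcsin(1736/3394) = 30.76°; cos θ_c = 0.8593.
tᵢ = 2h cos θ_c/V₁ ⇒ h = tᵢ·V₁/(2 cos θ_c) = 0.0125·1736/(2·0.8593) = 12.63 m.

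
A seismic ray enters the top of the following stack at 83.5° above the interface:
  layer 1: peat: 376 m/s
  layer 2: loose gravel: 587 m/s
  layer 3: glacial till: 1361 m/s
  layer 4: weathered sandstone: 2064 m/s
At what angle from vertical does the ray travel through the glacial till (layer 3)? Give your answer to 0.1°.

From the normal: θ₁ = 90° − 83.5° = 6.5°.
Snell's law across each interface conserves sin θ / V, so sin θ_3 = V_3·sin θ₁/V₁.
sin θ_3 = 1361 × sin 6.5° / 376 = 0.4098.
θ_3 = arcsin 0.4098 = 24.19°.

24.2°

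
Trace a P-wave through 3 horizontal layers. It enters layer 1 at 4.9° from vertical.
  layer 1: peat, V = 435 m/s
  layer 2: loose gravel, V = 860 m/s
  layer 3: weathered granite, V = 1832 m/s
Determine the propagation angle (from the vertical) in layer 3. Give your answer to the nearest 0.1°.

Ray parameter p = sin 4.9° / 435 = 1.9636e-04 s/m.
sin θ_3 = p·V_3 = 1.9636e-04 × 1832 = 0.3597.
θ_3 = arcsin 0.3597 = 21.08°.

21.1°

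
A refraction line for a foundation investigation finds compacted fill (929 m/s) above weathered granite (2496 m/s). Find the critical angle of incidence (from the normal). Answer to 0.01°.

21.85°

At critical incidence the refracted ray runs along the interface (θ₂ = 90°), so sin θ_c = V₁/V₂.
θ_c = arcsin(929/2496) = arcsin 0.3722 = 21.85°.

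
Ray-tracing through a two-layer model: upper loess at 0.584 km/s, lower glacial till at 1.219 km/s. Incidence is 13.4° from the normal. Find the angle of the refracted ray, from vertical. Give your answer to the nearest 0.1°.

28.9°

Snell's law: sin θ₂ = (V₂/V₁)·sin θ₁ = (1.219/0.584)·sin 13.4° = 0.4837.
θ₂ = sin⁻¹(0.4837) = 28.93° (from vertical).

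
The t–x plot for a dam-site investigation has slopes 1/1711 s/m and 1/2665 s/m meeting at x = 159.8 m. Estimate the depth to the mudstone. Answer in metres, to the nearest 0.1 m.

37.3 m

x_cross = 2h·√((V₂+V₁)/(V₂−V₁)) → h = x_cross / (2·√((V₂+V₁)/(V₂−V₁))).
√((V₂+V₁)/(V₂−V₁)) = √((2665+1711)/(2665−1711)) = 2.1417.
h = 159.8 / (2·2.1417) = 37.31 m.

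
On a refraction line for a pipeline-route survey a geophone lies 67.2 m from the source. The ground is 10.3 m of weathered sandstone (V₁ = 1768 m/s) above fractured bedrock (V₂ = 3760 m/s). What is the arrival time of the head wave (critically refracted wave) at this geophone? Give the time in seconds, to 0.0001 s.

0.0282 s

θ_c = arcsin(V₁/V₂) = arcsin(1768/3760) = 28.05°, cos θ_c = 0.8826.
Intercept time tᵢ = 2h cos θ_c / V₁ = 2·10.3·0.8826/1768 = 0.01028 s.
t = x/V₂ + tᵢ = 67.2/3760 + 0.01028 = 0.02816 s.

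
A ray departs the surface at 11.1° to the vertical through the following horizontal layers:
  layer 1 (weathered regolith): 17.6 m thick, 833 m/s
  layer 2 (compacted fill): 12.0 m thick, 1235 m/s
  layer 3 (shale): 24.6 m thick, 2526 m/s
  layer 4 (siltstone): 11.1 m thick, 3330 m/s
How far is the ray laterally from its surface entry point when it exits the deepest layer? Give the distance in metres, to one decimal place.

38.1 m

Apply Snell's law at each interface; in layer i the horizontal offset is hᵢ·tan θᵢ.
Layer 1: θ = 11.10°; offset = 17.6·tan 11.10° = 3.453 m.
Layer 2: sin θ = 1235·sin 11.1°/833 = 0.2854, θ = 16.58°; offset = 12.0·tan 16.58° = 3.574 m.
Layer 3: sin θ = 2526·sin 11.1°/833 = 0.5838, θ = 35.72°; offset = 24.6·tan 35.72° = 17.689 m.
Layer 4: sin θ = 3330·sin 11.1°/833 = 0.7696, θ = 50.32°; offset = 11.1·tan 50.32° = 13.380 m.
Σ offsets = 38.096 m.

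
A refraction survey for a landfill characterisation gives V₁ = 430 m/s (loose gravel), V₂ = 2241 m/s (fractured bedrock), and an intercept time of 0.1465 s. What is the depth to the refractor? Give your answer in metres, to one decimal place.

h = tᵢ·V₁·V₂ / (2·√(V₂²−V₁²)).
√(V₂²−V₁²) = √(2241² − 430²) = 2199.4 m/s.
h = 0.1465 s × 430 × 2241 / (2 × 2199.4) = 32.09 m.

32.1 m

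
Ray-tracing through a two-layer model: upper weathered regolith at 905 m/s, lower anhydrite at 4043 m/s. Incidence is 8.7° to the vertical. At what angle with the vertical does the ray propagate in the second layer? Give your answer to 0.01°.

42.51°

Snell's law: sin θ₂ = (V₂/V₁)·sin θ₁ = (4043/905)·sin 8.7° = 0.6757.
θ₂ = sin⁻¹(0.6757) = 42.51° (from vertical).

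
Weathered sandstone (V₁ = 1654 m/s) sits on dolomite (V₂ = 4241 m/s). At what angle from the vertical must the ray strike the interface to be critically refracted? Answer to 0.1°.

Critical incidence: sin θ_c = V₁/V₂ = 1654/4241 = 0.3900.
θ_c = arcsin 0.3900 = 22.95°.

23.0°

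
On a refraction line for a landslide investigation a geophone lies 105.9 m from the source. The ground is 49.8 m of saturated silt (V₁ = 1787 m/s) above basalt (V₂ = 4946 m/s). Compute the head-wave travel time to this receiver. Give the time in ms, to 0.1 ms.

t = x/V₂ + 2h·√(V₂²−V₁²)/(V₁V₂).
√(V₂²−V₁²) = √(4946²−1787²) = 4611.9 m/s; delay term = 2·49.8·4611.9/(1787·4946) = 0.05197 s.
t = 105.9/4946 + 0.05197 = 0.07338 s.

73.4 ms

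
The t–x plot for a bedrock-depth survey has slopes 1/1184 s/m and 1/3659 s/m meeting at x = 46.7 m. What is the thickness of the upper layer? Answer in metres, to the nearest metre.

17 m

h = (x_cross/2)·√((V₂−V₁)/(V₂+V₁)).
(V₂−V₁)/(V₂+V₁) = (3659−1184)/(3659+1184) = 0.5110; √ = 0.7149.
h = (46.7/2)·0.7149 = 16.69 m.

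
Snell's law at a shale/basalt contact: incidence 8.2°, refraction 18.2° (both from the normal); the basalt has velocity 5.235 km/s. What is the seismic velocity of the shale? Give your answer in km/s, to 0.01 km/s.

2.39 km/s

sin 8.2° = 0.1426; sin 18.2° = 0.3123.
V₁ = V₂·(sin θ₁/sin θ₂) = 5.235·(0.1426/0.3123) = 2.39 km/s.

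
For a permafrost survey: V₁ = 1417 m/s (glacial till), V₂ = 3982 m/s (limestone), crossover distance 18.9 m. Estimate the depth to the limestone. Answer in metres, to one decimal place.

h = (x_cross/2)·√((V₂−V₁)/(V₂+V₁)).
(V₂−V₁)/(V₂+V₁) = (3982−1417)/(3982+1417) = 0.4751; √ = 0.6893.
h = (18.9/2)·0.6893 = 6.51 m.

6.5 m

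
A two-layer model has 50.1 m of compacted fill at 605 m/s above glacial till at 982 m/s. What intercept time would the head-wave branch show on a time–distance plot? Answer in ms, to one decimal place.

θ_c = arcsin(V₁/V₂) = arcsin(605/982) = 38.03°; cos θ_c = 0.7877.
tᵢ = 2h·cos θ_c / V₁ = 2·50.1·0.7877 / 605 = 0.13045 s.

130.5 ms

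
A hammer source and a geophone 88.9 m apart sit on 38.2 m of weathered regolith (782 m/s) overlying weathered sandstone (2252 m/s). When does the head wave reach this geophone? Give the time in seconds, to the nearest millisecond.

0.131 s

θ_c = arcsin(V₁/V₂) = arcsin(782/2252) = 20.32°, cos θ_c = 0.9378.
Intercept time tᵢ = 2h cos θ_c / V₁ = 2·38.2·0.9378/782 = 0.09162 s.
t = x/V₂ + tᵢ = 88.9/2252 + 0.09162 = 0.13109 s.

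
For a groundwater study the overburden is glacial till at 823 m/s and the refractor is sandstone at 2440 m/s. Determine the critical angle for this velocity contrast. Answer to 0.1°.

19.7°

At critical incidence the refracted ray runs along the interface (θ₂ = 90°), so sin θ_c = V₁/V₂.
θ_c = arcsin(823/2440) = arcsin 0.3373 = 19.71°.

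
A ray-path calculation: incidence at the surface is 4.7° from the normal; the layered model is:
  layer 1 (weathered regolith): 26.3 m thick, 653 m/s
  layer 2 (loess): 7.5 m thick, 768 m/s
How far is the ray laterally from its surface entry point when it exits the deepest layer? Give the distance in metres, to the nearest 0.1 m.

2.9 m

Apply Snell's law at each interface; in layer i the horizontal offset is hᵢ·tan θᵢ.
Layer 1: θ = 4.70°; offset = 26.3·tan 4.70° = 2.162 m.
Layer 2: sin θ = 768·sin 4.7°/653 = 0.0964, θ = 5.53°; offset = 7.5·tan 5.53° = 0.726 m.
Total horizontal offset = 2.888 m.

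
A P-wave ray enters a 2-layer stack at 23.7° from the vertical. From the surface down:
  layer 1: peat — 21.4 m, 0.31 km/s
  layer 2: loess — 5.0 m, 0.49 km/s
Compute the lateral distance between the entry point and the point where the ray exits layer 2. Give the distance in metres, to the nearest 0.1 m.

13.5 m

Ray parameter p = sin 23.7° / 0.31 km/s = 1.2966e+00 s/km.
Layer 1: θ = 23.70°; offset = 21.4·tan 23.70° = 9.394 m.
Layer 2: sin θ = p·0.49 = 0.6353 → θ = 39.44°; offset = 5.0·tan 39.44° = 4.114 m.
Σ offsets = 13.508 m.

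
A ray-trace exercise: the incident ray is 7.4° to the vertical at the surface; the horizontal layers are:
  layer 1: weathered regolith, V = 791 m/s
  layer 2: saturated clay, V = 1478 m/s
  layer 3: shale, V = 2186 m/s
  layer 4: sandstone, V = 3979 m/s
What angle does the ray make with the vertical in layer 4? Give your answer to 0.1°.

40.4°

Ray parameter p = sin 7.4° / 791 = 1.6283e-04 s/m.
sin θ_4 = p·V_4 = 1.6283e-04 × 3979 = 0.6479.
θ_4 = arcsin 0.6479 = 40.38°.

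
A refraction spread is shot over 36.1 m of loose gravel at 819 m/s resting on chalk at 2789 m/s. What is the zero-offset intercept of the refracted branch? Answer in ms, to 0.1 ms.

θ_c = arcsin(V₁/V₂) = arcsin(819/2789) = 17.08°; cos θ_c = 0.9559.
tᵢ = 2h·cos θ_c / V₁ = 2·36.1·0.9559 / 819 = 0.08427 s.

84.3 ms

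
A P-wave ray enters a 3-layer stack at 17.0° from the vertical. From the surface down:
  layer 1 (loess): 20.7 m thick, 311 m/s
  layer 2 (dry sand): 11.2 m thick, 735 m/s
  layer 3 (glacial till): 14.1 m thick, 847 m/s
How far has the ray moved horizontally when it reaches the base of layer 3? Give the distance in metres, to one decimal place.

35.6 m

p = sin θ₁/V₁ = sin 17.0°/311 = 9.4010e-04 s/m is conserved through the stack.
Layer 1: θ = 17.00°; offset = 20.7·tan 17.00° = 6.329 m.
Layer 2: sin θ = p·735 = 0.6910 → θ = 43.71°; offset = 11.2·tan 43.71° = 10.706 m.
Layer 3: sin θ = p·847 = 0.7963 → θ = 52.78°; offset = 14.1·tan 52.78° = 18.559 m.
Total horizontal offset = 35.594 m.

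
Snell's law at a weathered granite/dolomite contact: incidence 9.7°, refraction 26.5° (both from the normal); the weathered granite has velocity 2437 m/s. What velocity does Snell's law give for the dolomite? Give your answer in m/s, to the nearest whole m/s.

sin 9.7° = 0.1685; sin 26.5° = 0.4462.
V₂ = V₁·(sin θ₂/sin θ₁) = 2437·(0.4462/0.1685) = 6453.72 m/s.

6454 m/s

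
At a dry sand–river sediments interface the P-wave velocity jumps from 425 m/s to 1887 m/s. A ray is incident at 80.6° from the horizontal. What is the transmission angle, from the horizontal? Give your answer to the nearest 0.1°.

43.5°

Convert to the normal: θ₁ = 90° − 80.6° = 9.4°.
sin θ₁/V₁ = sin θ₂/V₂ ⇒ sin θ₂ = 1887·sin 9.4°/425 = 1887·0.1633/425 = 0.7252.
θ₂ = arcsin 0.7252 = 46.48° from the normal.
From the interface: 90° − 46.48° = 43.52°.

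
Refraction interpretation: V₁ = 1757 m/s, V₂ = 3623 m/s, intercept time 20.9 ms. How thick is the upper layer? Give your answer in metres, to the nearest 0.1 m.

21.0 m

h = tᵢ·V₁·V₂ / (2·√(V₂²−V₁²)).
√(V₂²−V₁²) = √(3623² − 1757²) = 3168.5 m/s.
h = 0.0209 s × 1757 × 3623 / (2 × 3168.5) = 20.99 m.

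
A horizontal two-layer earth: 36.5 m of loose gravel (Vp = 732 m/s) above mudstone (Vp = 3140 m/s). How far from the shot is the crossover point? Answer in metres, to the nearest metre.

θ_c = arcsin(732/3140) = 13.48°, so cos θ_c = 0.9724 and tᵢ = 2h cos θ_c/V₁ = 0.0970 s.
At crossover x/V₁ = x/V₂ + tᵢ ⇒ x = tᵢ/(1/V₁ − 1/V₂) = 0.09698/(1.3661e-03 − 3.1847e-04) = 92.57 m.

93 m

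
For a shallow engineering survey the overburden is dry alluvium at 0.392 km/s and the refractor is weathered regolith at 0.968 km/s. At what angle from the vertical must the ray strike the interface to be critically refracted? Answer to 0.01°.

23.89°

Critical incidence: sin θ_c = V₁/V₂ = 0.392/0.968 = 0.4050.
θ_c = arcsin 0.4050 = 23.89°.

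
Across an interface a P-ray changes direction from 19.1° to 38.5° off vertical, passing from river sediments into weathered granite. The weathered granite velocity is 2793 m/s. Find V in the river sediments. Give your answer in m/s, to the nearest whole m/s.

1468 m/s

sin 19.1° = 0.3272; sin 38.5° = 0.6225.
V₁ = V₂·(sin θ₁/sin θ₂) = 2793·(0.3272/0.6225) = 1468.11 m/s.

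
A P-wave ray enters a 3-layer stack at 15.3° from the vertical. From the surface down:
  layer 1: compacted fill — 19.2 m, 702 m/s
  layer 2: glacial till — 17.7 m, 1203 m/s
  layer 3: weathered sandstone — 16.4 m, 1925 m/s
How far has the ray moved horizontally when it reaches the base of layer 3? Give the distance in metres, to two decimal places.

p = sin θ₁/V₁ = sin 15.3°/702 = 3.7589e-04 s/m is conserved through the stack.
Layer 1: θ = 15.30°; offset = 19.2·tan 15.30° = 5.2525 m.
Layer 2: sin θ = p·1203 = 0.4522 → θ = 26.88°; offset = 17.7·tan 26.88° = 8.9737 m.
Layer 3: sin θ = p·1925 = 0.7236 → θ = 46.35°; offset = 16.4·tan 46.35° = 17.1923 m.
Σ offsets = 31.4185 m.

31.42 m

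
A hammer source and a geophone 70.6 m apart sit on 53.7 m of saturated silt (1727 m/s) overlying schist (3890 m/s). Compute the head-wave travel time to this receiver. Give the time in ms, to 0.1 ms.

73.9 ms

t = x/V₂ + 2h·√(V₂²−V₁²)/(V₁V₂).
√(V₂²−V₁²) = √(3890²−1727²) = 3485.6 m/s; delay term = 2·53.7·3485.6/(1727·3890) = 0.05572 s.
t = 70.6/3890 + 0.05572 = 0.07387 s.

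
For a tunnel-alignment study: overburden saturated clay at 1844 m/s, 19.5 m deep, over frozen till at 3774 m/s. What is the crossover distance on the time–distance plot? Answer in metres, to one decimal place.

66.5 m

θ_c = arcsin(1844/3774) = 29.25°, so cos θ_c = 0.8725 and tᵢ = 2h cos θ_c/V₁ = 0.0185 s.
At crossover x/V₁ = x/V₂ + tᵢ ⇒ x = tᵢ/(1/V₁ − 1/V₂) = 0.01845/(5.4230e-04 − 2.6497e-04) = 66.54 m.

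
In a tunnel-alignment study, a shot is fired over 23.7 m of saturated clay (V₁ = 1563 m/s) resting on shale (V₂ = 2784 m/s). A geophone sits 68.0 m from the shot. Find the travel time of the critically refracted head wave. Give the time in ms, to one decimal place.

θ_c = arcsin(V₁/V₂) = arcsin(1563/2784) = 34.15°, cos θ_c = 0.8275.
Intercept time tᵢ = 2h cos θ_c / V₁ = 2·23.7·0.8275/1563 = 0.02510 s.
t = x/V₂ + tᵢ = 68.0/2784 + 0.02510 = 0.04952 s.

49.5 ms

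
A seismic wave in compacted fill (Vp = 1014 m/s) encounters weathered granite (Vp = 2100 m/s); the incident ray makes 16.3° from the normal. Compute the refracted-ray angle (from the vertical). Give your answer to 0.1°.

sin θ₁/V₁ = sin θ₂/V₂ ⇒ sin θ₂ = 2100·sin 16.3°/1014 = 2100·0.2807/1014 = 0.5813.
θ₂ = arcsin 0.5813 = 35.54° from the normal.

35.5°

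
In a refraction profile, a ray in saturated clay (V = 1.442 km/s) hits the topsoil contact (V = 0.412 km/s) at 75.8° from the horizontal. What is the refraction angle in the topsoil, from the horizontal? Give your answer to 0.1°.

86.0°

Convert to the normal: θ₁ = 90° − 75.8° = 14.2°.
sin θ₁/V₁ = sin θ₂/V₂ ⇒ sin θ₂ = 0.412·sin 14.2°/1.442 = 0.412·0.2453/1.442 = 0.0701.
θ₂ = arcsin 0.0701 = 4.02° from the normal.
From the interface: 90° − 4.02° = 85.98°.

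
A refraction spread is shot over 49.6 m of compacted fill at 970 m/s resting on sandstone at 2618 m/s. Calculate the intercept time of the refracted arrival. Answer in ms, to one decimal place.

tᵢ = 2h·√(V₂²−V₁²)/(V₁V₂).
√(V₂²−V₁²) = √(2618²−970²) = 2431.7 m/s.
tᵢ = 2·49.6·2431.7/(970·2618) = 0.09499 s.

95.0 ms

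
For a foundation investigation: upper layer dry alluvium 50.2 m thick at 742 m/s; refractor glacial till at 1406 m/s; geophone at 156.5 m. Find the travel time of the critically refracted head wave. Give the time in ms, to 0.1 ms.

226.2 ms

t = x/V₂ + 2h·√(V₂²−V₁²)/(V₁V₂).
√(V₂²−V₁²) = √(1406²−742²) = 1194.3 m/s; delay term = 2·50.2·1194.3/(742·1406) = 0.11493 s.
t = 156.5/1406 + 0.11493 = 0.22624 s.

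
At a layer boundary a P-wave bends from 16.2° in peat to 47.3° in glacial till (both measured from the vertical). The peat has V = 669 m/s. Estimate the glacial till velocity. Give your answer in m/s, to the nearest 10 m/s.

1760 m/s

sin 16.2° = 0.2790; sin 47.3° = 0.7349.
V₂ = V₁·(sin θ₂/sin θ₁) = 669·(0.7349/0.2790) = 1762.27 m/s.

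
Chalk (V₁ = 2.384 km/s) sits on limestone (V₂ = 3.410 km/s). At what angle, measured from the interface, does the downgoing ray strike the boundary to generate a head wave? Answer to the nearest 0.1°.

Critical incidence: sin θ_c = V₁/V₂ = 2.384/3.410 = 0.6991.
θ_c = arcsin 0.6991 = 44.36°.
Measured from the interface: 90° − 44.36° = 45.64°.

45.6°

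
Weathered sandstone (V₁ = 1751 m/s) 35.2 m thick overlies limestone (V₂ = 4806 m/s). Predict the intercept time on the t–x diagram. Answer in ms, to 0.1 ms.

37.4 ms

θ_c = arcsin(V₁/V₂) = arcsin(1751/4806) = 21.37°; cos θ_c = 0.9313.
tᵢ = 2h·cos θ_c / V₁ = 2·35.2·0.9313 / 1751 = 0.03744 s.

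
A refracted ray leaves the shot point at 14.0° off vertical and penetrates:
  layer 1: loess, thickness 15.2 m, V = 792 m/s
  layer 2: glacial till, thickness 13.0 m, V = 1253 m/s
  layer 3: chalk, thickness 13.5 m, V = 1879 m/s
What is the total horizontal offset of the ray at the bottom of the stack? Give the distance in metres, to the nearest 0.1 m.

Ray parameter p = sin 14.0° / 792 m/s = 3.0546e-04 s/m.
Layer 1: θ = 14.00°; offset = 15.2·tan 14.00° = 3.790 m.
Layer 2: sin θ = p·1253 = 0.3827 → θ = 22.50°; offset = 13.0·tan 22.50° = 5.386 m.
Layer 3: sin θ = p·1879 = 0.5740 → θ = 35.03°; offset = 13.5·tan 35.03° = 9.462 m.
Σ offsets = 18.638 m.

18.6 m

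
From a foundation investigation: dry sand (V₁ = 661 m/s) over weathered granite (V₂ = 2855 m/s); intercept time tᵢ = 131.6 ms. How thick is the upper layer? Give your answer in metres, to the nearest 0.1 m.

θ_c = arcsin(661/2855) = 13.39°; cos θ_c = 0.9728.
tᵢ = 2h cos θ_c/V₁ ⇒ h = tᵢ·V₁/(2 cos θ_c) = 0.1316·661/(2·0.9728) = 44.71 m.

44.7 m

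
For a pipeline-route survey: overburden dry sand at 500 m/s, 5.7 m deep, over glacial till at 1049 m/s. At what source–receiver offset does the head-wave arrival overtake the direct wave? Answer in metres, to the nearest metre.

θ_c = arcsin(500/1049) = 28.47°, so cos θ_c = 0.8791 and tᵢ = 2h cos θ_c/V₁ = 0.0200 s.
At crossover x/V₁ = x/V₂ + tᵢ ⇒ x = tᵢ/(1/V₁ − 1/V₂) = 0.02004/(2.0000e-03 − 9.5329e-04) = 19.15 m.

19 m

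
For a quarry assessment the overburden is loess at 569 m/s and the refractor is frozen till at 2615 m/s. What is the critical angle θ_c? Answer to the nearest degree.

13°

Critical incidence: sin θ_c = V₁/V₂ = 569/2615 = 0.2176.
θ_c = arcsin 0.2176 = 12.57°.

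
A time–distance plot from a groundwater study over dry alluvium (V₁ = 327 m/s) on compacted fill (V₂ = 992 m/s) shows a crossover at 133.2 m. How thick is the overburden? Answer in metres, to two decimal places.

47.29 m

x_cross = 2h·√((V₂+V₁)/(V₂−V₁)) → h = x_cross / (2·√((V₂+V₁)/(V₂−V₁))).
√((V₂+V₁)/(V₂−V₁)) = √((992+327)/(992−327)) = 1.4084.
h = 133.2 / (2·1.4084) = 47.29 m.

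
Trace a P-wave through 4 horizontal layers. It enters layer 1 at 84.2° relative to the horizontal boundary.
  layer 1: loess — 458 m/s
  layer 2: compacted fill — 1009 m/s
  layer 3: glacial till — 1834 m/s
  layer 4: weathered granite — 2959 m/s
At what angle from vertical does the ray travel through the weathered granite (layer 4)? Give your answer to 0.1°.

40.8°

From the normal: θ₁ = 90° − 84.2° = 5.8°.
Ray parameter p = sin 5.8° / 458 = 2.2065e-04 s/m.
sin θ_4 = p·V_4 = 2.2065e-04 × 2959 = 0.6529.
θ_4 = arcsin 0.6529 = 40.76°.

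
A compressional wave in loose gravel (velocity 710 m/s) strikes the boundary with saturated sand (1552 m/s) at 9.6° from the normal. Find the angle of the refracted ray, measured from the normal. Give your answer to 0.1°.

Snell's law: sin θ₂ = (V₂/V₁)·sin θ₁ = (1552/710)·sin 9.6° = 0.3645.
θ₂ = arcsin 0.3645 = 21.38° from the normal.

21.4°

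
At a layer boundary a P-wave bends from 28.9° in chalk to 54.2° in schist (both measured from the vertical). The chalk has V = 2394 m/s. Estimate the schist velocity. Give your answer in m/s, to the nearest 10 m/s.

Snell's law: sin 28.9°/V₁ = sin 54.2°/V₂.
V₂ = V₁·sin 54.2°/sin 28.9° = 2394 × 1.6782 = 4017.71 m/s.

4020 m/s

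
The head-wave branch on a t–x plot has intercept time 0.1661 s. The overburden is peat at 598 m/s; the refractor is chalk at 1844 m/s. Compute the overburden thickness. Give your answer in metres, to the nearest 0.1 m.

52.5 m

θ_c = arcsin(598/1844) = 18.92°; cos θ_c = 0.9460.
tᵢ = 2h cos θ_c/V₁ ⇒ h = tᵢ·V₁/(2 cos θ_c) = 0.1661·598/(2·0.9460) = 52.50 m.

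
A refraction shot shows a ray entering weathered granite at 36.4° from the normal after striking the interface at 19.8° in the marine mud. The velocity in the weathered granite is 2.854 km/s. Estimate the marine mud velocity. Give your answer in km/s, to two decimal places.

1.63 km/s

Snell's law: sin 19.8°/V₁ = sin 36.4°/V₂.
V₁ = V₂·sin 19.8°/sin 36.4° = 2.854 × 0.5708 = 1.63 km/s.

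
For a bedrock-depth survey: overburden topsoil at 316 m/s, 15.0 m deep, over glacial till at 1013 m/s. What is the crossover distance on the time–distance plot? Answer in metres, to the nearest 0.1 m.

41.4 m

x_cross = 2h·√((V₂+V₁)/(V₂−V₁)).
(V₂+V₁)/(V₂−V₁) = (1013+316)/(1013−316) = 1.9067; √ = 1.3808.
x_cross = 2·15.0·1.3808 = 41.43 m.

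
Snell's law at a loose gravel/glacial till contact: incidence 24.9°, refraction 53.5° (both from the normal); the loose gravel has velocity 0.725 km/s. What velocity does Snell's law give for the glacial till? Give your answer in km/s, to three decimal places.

sin 24.9° = 0.4210; sin 53.5° = 0.8039.
V₂ = V₁·(sin θ₂/sin θ₁) = 0.725·(0.8039/0.4210) = 1.384 km/s.

1.384 km/s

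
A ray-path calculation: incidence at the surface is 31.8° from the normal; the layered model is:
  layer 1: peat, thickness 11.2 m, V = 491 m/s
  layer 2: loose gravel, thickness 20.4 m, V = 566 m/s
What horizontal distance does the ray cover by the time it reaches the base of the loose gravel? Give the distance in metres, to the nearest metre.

23 m

Ray parameter p = sin 31.8° / 491 m/s = 1.0732e-03 s/m.
Layer 1: θ = 31.80°; offset = 11.2·tan 31.80° = 6.944 m.
Layer 2: sin θ = p·566 = 0.6074 → θ = 37.41°; offset = 20.4·tan 37.41° = 15.600 m.
Σ offsets = 22.544 m.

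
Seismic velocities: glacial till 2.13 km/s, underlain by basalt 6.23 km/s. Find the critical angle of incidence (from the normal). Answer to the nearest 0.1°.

20.0°

At critical incidence the refracted ray runs along the interface (θ₂ = 90°), so sin θ_c = V₁/V₂.
θ_c = arcsin(2.13/6.23) = arcsin 0.3419 = 19.99°.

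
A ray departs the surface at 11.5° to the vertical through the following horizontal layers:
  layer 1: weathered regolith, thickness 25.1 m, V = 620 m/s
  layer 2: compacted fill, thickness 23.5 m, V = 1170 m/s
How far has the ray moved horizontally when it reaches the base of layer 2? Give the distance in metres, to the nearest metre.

Ray parameter p = sin 11.5° / 620 m/s = 3.2156e-04 s/m.
Layer 1: θ = 11.50°; offset = 25.1·tan 11.50° = 5.107 m.
Layer 2: sin θ = p·1170 = 0.3762 → θ = 22.10°; offset = 23.5·tan 22.10° = 9.542 m.
Total horizontal offset = 14.649 m.

15 m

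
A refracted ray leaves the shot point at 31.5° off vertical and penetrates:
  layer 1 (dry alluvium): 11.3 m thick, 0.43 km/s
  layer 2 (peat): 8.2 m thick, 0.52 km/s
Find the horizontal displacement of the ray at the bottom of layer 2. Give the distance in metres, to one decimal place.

13.6 m

Apply Snell's law at each interface; in layer i the horizontal offset is hᵢ·tan θᵢ.
Layer 1: θ = 31.50°; offset = 11.3·tan 31.50° = 6.925 m.
Layer 2: sin θ = 0.52·sin 31.5°/0.43 = 0.6319, θ = 39.19°; offset = 8.2·tan 39.19° = 6.685 m.
Σ offsets = 13.609 m.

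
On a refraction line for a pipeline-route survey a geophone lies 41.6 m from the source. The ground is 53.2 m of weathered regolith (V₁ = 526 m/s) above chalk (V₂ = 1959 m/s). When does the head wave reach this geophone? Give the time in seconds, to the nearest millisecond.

t = x/V₂ + 2h·√(V₂²−V₁²)/(V₁V₂).
√(V₂²−V₁²) = √(1959²−526²) = 1887.1 m/s; delay term = 2·53.2·1887.1/(526·1959) = 0.19485 s.
t = 41.6/1959 + 0.19485 = 0.21609 s.

0.216 s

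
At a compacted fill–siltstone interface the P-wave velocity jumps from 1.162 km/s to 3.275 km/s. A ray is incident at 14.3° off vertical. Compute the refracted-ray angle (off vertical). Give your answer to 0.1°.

44.1°

Snell's law: sin θ₂ = (V₂/V₁)·sin θ₁ = (3.275/1.162)·sin 14.3° = 0.6961.
θ₂ = arcsin 0.6961 = 44.12° from the normal.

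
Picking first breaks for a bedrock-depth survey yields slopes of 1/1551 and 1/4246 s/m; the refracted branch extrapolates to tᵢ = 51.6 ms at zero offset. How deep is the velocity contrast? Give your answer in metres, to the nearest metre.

θ_c = arcsin(1551/4246) = 21.43°; cos θ_c = 0.9309.
tᵢ = 2h cos θ_c/V₁ ⇒ h = tᵢ·V₁/(2 cos θ_c) = 0.0516·1551/(2·0.9309) = 42.99 m.

43 m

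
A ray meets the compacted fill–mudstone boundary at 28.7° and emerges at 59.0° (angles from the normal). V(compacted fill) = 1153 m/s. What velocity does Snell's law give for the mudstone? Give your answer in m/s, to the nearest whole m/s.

Snell's law: sin 28.7°/V₁ = sin 59.0°/V₂.
V₂ = V₁·sin 59.0°/sin 28.7° = 1153 × 1.7849 = 2058.03 m/s.

2058 m/s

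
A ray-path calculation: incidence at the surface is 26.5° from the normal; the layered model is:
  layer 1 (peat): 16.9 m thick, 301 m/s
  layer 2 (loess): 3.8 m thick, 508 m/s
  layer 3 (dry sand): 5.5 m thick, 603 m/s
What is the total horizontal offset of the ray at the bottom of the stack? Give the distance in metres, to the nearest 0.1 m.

23.7 m

Ray parameter p = sin 26.5° / 301 m/s = 1.4824e-03 s/m.
Layer 1: θ = 26.50°; offset = 16.9·tan 26.50° = 8.426 m.
Layer 2: sin θ = p·508 = 0.7531 → θ = 48.86°; offset = 3.8·tan 48.86° = 4.349 m.
Layer 3: sin θ = p·603 = 0.8939 → θ = 63.36°; offset = 5.5·tan 63.36° = 10.966 m.
Σ offsets = 23.742 m.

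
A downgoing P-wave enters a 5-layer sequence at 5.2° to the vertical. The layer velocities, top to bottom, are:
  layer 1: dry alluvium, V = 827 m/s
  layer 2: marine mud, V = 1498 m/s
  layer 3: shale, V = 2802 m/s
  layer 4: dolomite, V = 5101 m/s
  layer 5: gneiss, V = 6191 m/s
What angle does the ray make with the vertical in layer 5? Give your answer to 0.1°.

42.7°

Ray parameter p = sin 5.2° / 827 = 1.0959e-04 s/m.
sin θ_5 = p·V_5 = 1.0959e-04 × 6191 = 0.6785.
θ_5 = 42.73° from the vertical.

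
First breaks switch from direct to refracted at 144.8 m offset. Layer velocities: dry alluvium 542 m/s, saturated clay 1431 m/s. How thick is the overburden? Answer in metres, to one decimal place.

h = (x_cross/2)·√((V₂−V₁)/(V₂+V₁)).
(V₂−V₁)/(V₂+V₁) = (1431−542)/(1431+542) = 0.4506; √ = 0.6713.
h = (144.8/2)·0.6713 = 48.60 m.

48.6 m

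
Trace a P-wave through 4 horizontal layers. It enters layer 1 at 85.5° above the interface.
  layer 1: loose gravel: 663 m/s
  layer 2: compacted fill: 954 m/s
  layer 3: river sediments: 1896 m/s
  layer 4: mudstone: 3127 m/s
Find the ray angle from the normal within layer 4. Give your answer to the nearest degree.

From the normal: θ₁ = 90° − 85.5° = 4.5°.
Ray parameter p = sin 4.5° / 663 = 1.1834e-04 s/m.
sin θ_4 = p·V_4 = 1.1834e-04 × 3127 = 0.3700.
θ_4 = 21.72° from the vertical.

22°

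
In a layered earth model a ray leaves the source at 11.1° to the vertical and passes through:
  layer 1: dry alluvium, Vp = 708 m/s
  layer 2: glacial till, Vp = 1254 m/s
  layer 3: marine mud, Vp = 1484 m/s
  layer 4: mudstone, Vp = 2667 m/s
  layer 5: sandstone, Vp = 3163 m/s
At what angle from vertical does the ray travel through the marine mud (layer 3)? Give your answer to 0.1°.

Snell's law across each interface conserves sin θ / V, so sin θ_3 = V_3·sin θ₁/V₁.
sin θ_3 = 1484 × sin 11.1° / 708 = 0.4035.
θ_3 = arcsin 0.4035 = 23.80°.

23.8°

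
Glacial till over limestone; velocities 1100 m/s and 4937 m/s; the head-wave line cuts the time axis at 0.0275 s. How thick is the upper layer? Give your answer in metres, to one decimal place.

h = tᵢ·V₁·V₂ / (2·√(V₂²−V₁²)).
√(V₂²−V₁²) = √(4937² − 1100²) = 4812.9 m/s.
h = 0.0275 s × 1100 × 4937 / (2 × 4812.9) = 15.52 m.

15.5 m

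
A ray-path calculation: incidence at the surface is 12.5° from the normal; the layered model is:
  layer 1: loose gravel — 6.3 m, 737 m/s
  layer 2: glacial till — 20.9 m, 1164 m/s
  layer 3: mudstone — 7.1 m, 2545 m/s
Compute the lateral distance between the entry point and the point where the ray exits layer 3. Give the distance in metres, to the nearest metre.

Apply Snell's law at each interface; in layer i the horizontal offset is hᵢ·tan θᵢ.
Layer 1: θ = 12.50°; offset = 6.3·tan 12.50° = 1.397 m.
Layer 2: sin θ = 1164·sin 12.5°/737 = 0.3418, θ = 19.99°; offset = 20.9·tan 19.99° = 7.602 m.
Layer 3: sin θ = 2545·sin 12.5°/737 = 0.7474, θ = 48.37°; offset = 7.1·tan 48.37° = 7.987 m.
Total horizontal offset = 16.987 m.

17 m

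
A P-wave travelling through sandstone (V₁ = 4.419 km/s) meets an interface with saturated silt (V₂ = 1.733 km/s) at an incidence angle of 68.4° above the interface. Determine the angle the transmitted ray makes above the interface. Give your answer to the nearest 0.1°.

Convert to the normal: θ₁ = 90° − 68.4° = 21.6°.
sin θ₁/V₁ = sin θ₂/V₂ ⇒ sin θ₂ = 1.733·sin 21.6°/4.419 = 1.733·0.3681/4.419 = 0.1444.
θ₂ = arcsin 0.1444 = 8.30° from the normal.
From the interface: 90° − 8.30° = 81.70°.

81.7°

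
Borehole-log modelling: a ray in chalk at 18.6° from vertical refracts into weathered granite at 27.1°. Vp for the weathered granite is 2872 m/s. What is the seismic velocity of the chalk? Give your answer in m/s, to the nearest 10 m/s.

Snell's law: sin 18.6°/V₁ = sin 27.1°/V₂.
V₁ = V₂·sin 18.6°/sin 27.1° = 2872 × 0.7002 = 2010.89 m/s.

2010 m/s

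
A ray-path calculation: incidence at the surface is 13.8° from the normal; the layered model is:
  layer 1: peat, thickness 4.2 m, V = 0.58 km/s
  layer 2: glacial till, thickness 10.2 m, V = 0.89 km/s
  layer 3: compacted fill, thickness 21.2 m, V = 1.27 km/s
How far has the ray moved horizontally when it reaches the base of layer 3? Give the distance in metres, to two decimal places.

18.03 m

Apply Snell's law at each interface; in layer i the horizontal offset is hᵢ·tan θᵢ.
Layer 1: θ = 13.80°; offset = 4.2·tan 13.80° = 1.0316 m.
Layer 2: sin θ = 0.89·sin 13.8°/0.58 = 0.3660, θ = 21.47°; offset = 10.2·tan 21.47° = 4.0119 m.
Layer 3: sin θ = 1.27·sin 13.8°/0.58 = 0.5223, θ = 31.49°; offset = 21.2·tan 31.49° = 12.9848 m.
Summing the layer offsets gives 18.0283 m.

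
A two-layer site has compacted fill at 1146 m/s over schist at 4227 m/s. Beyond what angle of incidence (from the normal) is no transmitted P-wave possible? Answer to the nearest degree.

16°

At critical incidence the refracted ray runs along the interface (θ₂ = 90°), so sin θ_c = V₁/V₂.
θ_c = arcsin(1146/4227) = arcsin 0.2711 = 15.73°.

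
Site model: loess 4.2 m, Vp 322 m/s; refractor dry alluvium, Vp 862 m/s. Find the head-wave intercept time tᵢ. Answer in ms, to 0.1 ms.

24.2 ms

θ_c = arcsin(V₁/V₂) = arcsin(322/862) = 21.93°; cos θ_c = 0.9276.
tᵢ = 2h·cos θ_c / V₁ = 2·4.2·0.9276 / 322 = 0.02420 s.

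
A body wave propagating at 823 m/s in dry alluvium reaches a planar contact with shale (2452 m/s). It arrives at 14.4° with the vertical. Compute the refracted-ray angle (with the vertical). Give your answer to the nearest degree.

48°

Snell's law: sin θ₂ = (V₂/V₁)·sin θ₁ = (2452/823)·sin 14.4° = 0.7409.
θ₂ = sin⁻¹(0.7409) = 47.81° (from vertical).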